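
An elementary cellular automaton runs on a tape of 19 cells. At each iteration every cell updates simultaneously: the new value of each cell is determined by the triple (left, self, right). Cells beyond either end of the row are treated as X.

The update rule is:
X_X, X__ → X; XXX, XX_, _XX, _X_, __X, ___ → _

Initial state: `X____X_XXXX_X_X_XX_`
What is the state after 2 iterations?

X_X____X____X_X_X__

_X____X____X_X_X__X
X_X____X____X_X_X__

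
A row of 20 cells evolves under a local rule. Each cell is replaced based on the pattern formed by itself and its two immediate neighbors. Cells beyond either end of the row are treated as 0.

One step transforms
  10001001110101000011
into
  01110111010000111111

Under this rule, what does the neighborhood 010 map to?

0

At position 0 the neighborhood is 010; the next row has 0 there.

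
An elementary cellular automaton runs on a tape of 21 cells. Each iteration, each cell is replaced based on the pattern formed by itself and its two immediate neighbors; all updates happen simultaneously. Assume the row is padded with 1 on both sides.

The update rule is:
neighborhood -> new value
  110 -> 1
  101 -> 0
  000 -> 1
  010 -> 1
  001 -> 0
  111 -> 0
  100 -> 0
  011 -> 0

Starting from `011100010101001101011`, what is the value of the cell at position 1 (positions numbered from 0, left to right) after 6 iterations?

1

000101010101000101000
010101010101010101010
010101010101010101010  (fixed point — unchanged through iteration 6)
position 1 holds 1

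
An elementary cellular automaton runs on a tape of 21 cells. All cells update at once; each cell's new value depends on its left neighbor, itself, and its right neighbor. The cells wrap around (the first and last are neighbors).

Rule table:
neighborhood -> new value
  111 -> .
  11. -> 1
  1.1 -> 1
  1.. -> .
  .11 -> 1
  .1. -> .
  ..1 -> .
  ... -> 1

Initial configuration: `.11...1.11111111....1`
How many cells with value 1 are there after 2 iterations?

12

iteration 1: 111.1..11......1.11..
iteration 2: 1.11...11.1111..111..
count of 1: 12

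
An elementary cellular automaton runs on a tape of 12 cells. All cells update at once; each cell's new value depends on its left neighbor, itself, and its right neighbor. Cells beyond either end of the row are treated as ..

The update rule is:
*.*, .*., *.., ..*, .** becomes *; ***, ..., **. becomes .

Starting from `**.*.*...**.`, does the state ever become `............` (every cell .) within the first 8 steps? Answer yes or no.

*.*****.**.*
***....**.**
*..*..**.**.
*******.**.*
*......**.**
**....**.**.
*.*..**.**.*
******.**.**
step 8 is ******.**.**, still not uniform .

no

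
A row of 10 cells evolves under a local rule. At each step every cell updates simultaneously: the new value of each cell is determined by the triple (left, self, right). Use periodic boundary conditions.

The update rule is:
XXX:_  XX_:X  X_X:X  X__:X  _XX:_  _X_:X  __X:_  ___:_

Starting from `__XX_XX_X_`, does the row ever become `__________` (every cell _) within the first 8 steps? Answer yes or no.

no

___XX_XXXX
X___XX___X
XX___XX___
_XX___XX__
__XX___XX_
___XX___XX
X___XX___X  (repeats step 2; period 5)
step 8: XX___XX___
step 8 is XX___XX___, still not uniform _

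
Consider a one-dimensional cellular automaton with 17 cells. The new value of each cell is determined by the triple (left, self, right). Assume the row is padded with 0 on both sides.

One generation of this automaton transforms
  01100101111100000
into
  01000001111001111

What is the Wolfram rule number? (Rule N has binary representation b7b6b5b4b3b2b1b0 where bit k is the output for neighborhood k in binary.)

position 8: 111 → 1  (bit 7 = 1)
position 2: 110 → 0  (bit 6 = 0)
position 6: 101 → 0  (bit 5 = 0)
position 3: 100 → 0  (bit 4 = 0)
position 1: 011 → 1  (bit 3 = 1)
position 5: 010 → 0  (bit 2 = 0)
position 0: 001 → 0  (bit 1 = 0)
position 13: 000 → 1  (bit 0 = 1)
bits b7..b0 = 10001001 = 137

137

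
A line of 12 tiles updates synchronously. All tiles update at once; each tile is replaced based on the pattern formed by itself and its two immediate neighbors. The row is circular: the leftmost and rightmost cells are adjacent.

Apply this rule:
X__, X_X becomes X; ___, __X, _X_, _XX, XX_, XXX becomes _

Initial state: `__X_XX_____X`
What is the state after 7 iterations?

X_____X__X__

iteration 1: X__X__X_____
iteration 2: _X__X__X____
iteration 3: __X__X__X___
iteration 4: ___X__X__X__
iteration 5: ____X__X__X_
iteration 6: _____X__X__X
iteration 7: X_____X__X__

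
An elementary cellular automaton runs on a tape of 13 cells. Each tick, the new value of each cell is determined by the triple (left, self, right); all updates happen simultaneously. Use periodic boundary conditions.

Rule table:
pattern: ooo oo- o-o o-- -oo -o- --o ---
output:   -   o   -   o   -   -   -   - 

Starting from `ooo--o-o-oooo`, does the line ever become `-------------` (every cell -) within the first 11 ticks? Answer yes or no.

no

--oo---------
---oo--------
----oo-------
-----oo------
------oo-----
-------oo----
--------oo---
---------oo--
----------oo-
-----------oo
o-----------o
tick 11 is o-----------o, still not uniform -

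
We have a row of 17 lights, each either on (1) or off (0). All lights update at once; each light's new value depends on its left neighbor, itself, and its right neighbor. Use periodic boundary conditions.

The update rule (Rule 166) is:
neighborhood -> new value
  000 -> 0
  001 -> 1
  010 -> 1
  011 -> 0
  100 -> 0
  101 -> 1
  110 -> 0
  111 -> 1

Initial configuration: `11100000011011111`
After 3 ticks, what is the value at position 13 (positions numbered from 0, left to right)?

1

11000000100101111
10000001101110111
00000010010101011
position 13 holds 1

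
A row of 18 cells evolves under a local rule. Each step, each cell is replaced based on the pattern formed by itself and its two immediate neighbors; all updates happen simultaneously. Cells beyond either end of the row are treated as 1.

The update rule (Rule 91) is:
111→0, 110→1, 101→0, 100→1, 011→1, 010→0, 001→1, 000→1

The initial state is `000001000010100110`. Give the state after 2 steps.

000010100111110010

step 1: 111110111100011110
step 2: 000010100111110010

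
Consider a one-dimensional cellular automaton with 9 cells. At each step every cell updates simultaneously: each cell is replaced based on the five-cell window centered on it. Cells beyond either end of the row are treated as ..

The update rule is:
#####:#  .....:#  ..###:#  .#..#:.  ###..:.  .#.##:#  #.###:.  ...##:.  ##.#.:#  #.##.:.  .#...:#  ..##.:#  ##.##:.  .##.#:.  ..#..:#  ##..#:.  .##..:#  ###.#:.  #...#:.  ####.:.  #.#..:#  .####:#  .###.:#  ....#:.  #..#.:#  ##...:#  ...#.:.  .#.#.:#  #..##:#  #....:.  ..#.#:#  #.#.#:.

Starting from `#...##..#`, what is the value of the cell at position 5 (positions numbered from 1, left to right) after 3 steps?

##..##.##
##.##...#
#...##..#
position 5 holds #

#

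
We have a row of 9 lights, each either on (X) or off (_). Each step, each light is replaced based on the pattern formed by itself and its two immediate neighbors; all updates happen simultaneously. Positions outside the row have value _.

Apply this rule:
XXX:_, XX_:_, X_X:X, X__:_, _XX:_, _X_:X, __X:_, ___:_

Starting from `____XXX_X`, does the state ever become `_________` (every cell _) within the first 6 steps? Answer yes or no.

_______XX
_________
all cells are _ at step 2

yes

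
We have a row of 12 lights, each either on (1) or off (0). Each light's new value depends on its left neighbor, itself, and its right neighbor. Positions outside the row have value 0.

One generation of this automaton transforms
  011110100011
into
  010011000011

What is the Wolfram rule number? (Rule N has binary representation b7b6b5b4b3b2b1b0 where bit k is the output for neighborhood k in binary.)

position 2: 111 → 0  (bit 7 = 0)
position 4: 110 → 1  (bit 6 = 1)
position 5: 101 → 1  (bit 5 = 1)
position 7: 100 → 0  (bit 4 = 0)
position 1: 011 → 1  (bit 3 = 1)
position 6: 010 → 0  (bit 2 = 0)
position 0: 001 → 0  (bit 1 = 0)
position 8: 000 → 0  (bit 0 = 0)
bits b7..b0 = 01101000 = 104

104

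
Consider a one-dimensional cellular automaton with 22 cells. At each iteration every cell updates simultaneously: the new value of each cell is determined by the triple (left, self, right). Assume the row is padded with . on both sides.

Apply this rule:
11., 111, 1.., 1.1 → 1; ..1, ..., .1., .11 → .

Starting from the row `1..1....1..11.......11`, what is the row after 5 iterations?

.1..1....1..11.......1
..1..1....1..11.......
...1..1....1..11......
....1..1....1..11.....
.....1..1....1..11....

.....1..1....1..11....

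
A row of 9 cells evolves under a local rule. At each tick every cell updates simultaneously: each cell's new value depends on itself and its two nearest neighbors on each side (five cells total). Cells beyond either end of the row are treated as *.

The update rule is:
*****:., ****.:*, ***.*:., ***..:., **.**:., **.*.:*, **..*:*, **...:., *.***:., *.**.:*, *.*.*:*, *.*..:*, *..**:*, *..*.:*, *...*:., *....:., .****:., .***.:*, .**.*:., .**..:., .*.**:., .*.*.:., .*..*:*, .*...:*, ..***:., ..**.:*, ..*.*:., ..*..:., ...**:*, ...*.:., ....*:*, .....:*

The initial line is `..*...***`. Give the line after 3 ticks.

**.*.*...
*.**.**.*
..*..*...

..*..*...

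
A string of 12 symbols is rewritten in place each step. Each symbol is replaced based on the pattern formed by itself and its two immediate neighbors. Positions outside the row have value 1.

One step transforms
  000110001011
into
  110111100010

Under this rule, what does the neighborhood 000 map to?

1

At position 1 the neighborhood is 000; the next row has 1 there.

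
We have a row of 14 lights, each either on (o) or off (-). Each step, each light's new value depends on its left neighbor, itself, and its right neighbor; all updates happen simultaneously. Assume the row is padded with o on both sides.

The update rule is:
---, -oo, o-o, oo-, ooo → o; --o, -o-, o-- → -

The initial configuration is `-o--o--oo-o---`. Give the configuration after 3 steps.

o------ooo--o-
o-oooo-ooo---o
oooooooooo-o-o

oooooooooo-o-o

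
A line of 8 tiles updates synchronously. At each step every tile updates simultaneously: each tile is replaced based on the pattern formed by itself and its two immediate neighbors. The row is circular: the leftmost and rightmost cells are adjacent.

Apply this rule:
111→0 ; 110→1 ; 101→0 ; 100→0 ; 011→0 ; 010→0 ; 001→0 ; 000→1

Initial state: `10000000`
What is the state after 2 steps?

10000010

00111110
10000010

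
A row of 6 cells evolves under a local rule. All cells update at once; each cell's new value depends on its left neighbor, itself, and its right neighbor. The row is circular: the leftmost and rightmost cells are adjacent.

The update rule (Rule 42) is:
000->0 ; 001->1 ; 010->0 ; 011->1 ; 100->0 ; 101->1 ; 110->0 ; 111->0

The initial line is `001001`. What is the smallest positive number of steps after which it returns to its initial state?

3

010010
100100
001001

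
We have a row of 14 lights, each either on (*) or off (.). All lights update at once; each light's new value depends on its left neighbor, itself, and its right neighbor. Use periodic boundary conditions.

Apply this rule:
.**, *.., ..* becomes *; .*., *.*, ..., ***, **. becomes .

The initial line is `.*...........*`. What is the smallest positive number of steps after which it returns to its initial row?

14

step 1: ..*.........*.
step 2: .*.*.......*.*
step 3: ....*.....*...
step 4: ...*.*...*.*..
step 5: ..*...*.*...*.
step 6: .*.*.*...*.*.*
step 7: ......*.*.....
step 8: .....*...*....
step 9: ....*.*.*.*...
step 10: ...*.......*..
step 11: ..*.*.....*.*.
step 12: .*...*...*...*
step 13: ..*.*.*.*.*.*.
step 14: .*...........*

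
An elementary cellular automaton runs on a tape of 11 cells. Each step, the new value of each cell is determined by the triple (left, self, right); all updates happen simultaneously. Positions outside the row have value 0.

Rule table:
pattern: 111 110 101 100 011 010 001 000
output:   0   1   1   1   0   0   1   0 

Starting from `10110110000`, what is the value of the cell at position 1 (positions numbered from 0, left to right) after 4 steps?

01011011000
10101101100
01010110110
10101011011
position 1 holds 0

0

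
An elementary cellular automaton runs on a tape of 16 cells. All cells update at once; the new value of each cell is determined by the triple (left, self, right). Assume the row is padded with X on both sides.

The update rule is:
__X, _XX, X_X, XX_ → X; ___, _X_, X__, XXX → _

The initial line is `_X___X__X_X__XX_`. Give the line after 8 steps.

_XX__XX_XXXX___X

X___X__X_X__XXXX
X__X__X_X__XX___
X_X__X_X__XXX__X
XX__X_X__XX_X_XX
_X_X_X__XXXX_XX_
X_X_X__XX__XXXXX
XX_X__XXX_XX____
_XX__XX_XXXX___X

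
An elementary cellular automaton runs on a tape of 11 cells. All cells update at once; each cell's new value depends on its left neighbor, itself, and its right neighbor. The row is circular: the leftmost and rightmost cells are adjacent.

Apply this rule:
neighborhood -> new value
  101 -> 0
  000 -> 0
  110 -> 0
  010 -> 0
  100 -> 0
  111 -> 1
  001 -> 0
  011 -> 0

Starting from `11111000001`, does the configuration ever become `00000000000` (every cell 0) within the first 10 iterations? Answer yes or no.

iteration 1: 11110000000
iteration 2: 01100000000
iteration 3: 00000000000
all cells are 0 at iteration 3

yes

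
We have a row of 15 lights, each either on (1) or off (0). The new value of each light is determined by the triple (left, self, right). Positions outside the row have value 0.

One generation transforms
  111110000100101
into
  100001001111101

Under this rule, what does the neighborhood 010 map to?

At position 9 the neighborhood is 010; the next row has 1 there.

1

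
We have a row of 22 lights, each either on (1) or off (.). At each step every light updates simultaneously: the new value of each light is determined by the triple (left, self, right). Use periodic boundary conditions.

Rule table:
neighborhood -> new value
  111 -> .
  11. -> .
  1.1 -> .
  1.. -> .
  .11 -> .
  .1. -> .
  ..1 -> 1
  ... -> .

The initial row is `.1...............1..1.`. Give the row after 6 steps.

step 1: 1...............1..1..
step 2: ...............1..1..1
step 3: ..............1..1..1.
step 4: .............1..1..1..
step 5: ............1..1..1...
step 6: ...........1..1..1....

...........1..1..1....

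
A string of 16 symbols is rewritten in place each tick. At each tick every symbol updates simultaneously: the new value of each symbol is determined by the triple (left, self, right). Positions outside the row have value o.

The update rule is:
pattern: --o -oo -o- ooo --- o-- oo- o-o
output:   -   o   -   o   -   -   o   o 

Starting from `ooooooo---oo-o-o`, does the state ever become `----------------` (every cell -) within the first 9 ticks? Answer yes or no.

ooooooo---ooo-oo
ooooooo---oooooo
ooooooo---oooooo  (fixed point — unchanged through tick 9)
tick 9 is ooooooo---oooooo, still not uniform -

no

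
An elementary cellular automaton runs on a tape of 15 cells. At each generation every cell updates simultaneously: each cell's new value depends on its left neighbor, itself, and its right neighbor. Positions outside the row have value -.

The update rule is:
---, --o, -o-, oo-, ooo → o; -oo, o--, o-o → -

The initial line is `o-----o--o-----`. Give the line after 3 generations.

o-ooooo-oo-oooo
o--oooo--o--ooo
o-o-ooo-oo-o-oo

o-o-ooo-oo-o-oo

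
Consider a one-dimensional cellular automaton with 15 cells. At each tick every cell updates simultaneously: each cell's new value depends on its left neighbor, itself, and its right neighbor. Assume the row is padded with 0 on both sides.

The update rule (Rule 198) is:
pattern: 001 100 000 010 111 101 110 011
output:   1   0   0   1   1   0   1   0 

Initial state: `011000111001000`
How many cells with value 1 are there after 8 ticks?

6

101001011011000
101011001001000
101001011011000  (repeats tick 1; period 2)
tick 8: 101011001001000
count of 1: 6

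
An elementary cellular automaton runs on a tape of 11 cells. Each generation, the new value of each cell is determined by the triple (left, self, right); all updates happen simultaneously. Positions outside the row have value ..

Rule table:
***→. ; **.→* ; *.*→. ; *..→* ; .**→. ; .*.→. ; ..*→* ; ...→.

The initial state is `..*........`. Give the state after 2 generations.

*...*......

generation 1: .*.*.......
generation 2: *...*......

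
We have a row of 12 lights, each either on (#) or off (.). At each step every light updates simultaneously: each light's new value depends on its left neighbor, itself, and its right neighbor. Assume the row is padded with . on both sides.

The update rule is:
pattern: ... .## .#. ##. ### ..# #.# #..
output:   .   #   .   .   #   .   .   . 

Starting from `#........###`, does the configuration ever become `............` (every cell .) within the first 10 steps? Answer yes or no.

yes

step 1: .........##.
step 2: .........#..
step 3: ............
all cells are . at step 3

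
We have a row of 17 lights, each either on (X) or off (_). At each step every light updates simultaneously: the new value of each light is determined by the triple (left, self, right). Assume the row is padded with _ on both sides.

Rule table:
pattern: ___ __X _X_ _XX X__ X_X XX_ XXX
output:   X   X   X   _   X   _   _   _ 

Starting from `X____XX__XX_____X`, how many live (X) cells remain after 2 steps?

step 1: XXXXX__XX__XXXXXX
step 2: _____XX__XX______
count of X: 4

4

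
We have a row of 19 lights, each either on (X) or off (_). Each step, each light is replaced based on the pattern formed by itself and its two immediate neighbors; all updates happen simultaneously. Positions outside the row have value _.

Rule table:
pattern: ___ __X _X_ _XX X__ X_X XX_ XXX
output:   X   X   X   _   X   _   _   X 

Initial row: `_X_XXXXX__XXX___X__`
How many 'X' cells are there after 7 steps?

12

XX__XXX_XX_X_XXXXXX
__XX_X_____X__XXXX_
XX___XXXXXXXXX_XX_X
__XXX_XXXXXXX_____X
XX_X___XXXXX_XXXXXX
___XXXX_XXX___XXXX_
XXX_XX___X_XXX_XX_X
count of X: 12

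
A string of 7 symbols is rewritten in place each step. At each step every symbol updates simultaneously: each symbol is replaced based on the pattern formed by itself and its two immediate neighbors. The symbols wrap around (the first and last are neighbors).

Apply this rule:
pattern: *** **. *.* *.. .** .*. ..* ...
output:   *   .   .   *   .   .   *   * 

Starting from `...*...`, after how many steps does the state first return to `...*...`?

4

***.***
**...**
*.***.*
...*...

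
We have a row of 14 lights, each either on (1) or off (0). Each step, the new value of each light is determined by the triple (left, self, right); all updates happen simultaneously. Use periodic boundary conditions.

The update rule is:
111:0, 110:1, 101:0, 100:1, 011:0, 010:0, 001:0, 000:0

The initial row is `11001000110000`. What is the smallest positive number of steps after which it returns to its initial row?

14

01100100011000
00110010001100
00011001000110
00001100100011
10000110010001
11000011001000
01100001100100
00110000110010
00011000011001
10001100001100
01000110000110
00100011000011
10010001100001
11001000110000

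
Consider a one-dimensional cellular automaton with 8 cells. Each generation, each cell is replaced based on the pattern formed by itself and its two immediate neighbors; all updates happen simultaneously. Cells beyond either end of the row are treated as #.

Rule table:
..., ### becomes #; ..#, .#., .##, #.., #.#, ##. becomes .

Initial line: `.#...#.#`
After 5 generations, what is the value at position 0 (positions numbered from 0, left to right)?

.

...#....
.#...##.
...#....  (repeats generation 1; period 2)
generation 5: ...#....
position 0 holds .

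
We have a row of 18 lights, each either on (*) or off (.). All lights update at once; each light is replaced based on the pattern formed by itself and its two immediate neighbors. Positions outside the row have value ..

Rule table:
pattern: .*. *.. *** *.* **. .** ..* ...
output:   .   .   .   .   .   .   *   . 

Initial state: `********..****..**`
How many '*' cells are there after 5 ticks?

.........*.....*..
........*.....*...
.......*.....*....
......*.....*.....
.....*.....*......
count of *: 2

2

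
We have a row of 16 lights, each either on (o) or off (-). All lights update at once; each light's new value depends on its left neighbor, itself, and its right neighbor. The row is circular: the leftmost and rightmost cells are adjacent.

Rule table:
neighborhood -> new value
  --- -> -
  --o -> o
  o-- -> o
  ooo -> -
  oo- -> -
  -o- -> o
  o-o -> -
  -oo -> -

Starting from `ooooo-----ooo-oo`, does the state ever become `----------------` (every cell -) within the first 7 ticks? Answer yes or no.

-----o---o------
----ooo-ooo-----
---o-------o----
--ooo-----ooo---
-o---o---o---o--
ooo-ooo-ooo-ooo-
----------------
all cells are - at tick 7

yes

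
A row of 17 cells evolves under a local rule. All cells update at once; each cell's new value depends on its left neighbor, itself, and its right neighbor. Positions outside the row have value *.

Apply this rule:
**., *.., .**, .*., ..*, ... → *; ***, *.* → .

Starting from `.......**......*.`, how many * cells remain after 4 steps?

****************.
...............*.
****************.  (repeats step 1; period 2)
step 4: ...............*.
count of *: 1

1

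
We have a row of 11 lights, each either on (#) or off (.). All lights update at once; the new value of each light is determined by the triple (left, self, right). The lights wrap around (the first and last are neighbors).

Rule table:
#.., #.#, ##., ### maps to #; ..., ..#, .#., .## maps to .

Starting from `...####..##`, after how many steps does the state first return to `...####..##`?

#...####..#
##...####..
.##...####.
..##...####
#..##...###
##..##...##
###..##...#
####..##...
.####..##..
..####..##.
...####..##

11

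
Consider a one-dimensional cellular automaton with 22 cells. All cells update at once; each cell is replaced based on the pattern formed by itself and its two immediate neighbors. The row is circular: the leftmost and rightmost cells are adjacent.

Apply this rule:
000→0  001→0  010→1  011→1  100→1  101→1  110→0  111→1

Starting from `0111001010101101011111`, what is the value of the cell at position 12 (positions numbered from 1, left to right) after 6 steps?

step 1: 1110101111111011111110
step 2: 1101111111110111111101
step 3: 1011111111101111111011
step 4: 0111111111011111110111
step 5: 1111111110111111101110
step 6: 1111111101111111011101
position 12 holds 1

1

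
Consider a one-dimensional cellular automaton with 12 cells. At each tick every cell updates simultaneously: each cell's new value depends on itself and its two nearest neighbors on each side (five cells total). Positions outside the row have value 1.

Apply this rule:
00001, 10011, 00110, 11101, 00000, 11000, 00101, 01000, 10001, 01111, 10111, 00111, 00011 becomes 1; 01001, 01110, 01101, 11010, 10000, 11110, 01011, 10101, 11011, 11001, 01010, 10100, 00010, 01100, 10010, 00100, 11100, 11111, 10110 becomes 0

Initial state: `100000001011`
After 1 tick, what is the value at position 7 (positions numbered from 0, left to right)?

010111101011
position 7 holds 0

0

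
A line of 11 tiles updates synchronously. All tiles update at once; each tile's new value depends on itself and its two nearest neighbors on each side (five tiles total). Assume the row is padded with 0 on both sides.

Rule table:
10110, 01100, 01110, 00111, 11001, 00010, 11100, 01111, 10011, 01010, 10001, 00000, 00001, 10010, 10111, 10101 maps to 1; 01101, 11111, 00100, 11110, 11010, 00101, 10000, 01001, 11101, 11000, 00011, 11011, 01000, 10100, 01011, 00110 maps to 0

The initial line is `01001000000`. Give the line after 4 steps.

01110010001

step 1: 10010001111
step 2: 00100101101
step 3: 11001001000
step 4: 01110010001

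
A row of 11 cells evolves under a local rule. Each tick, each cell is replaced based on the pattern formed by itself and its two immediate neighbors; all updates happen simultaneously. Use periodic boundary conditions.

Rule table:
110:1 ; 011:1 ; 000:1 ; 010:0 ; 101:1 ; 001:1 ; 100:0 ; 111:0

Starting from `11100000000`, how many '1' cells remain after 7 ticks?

10

tick 1: 10101111111
tick 2: 11011000000
tick 3: 11111011111
tick 4: 00001110000
tick 5: 11111010111
tick 6: 00001101100
tick 7: 11111111101
count of 1: 10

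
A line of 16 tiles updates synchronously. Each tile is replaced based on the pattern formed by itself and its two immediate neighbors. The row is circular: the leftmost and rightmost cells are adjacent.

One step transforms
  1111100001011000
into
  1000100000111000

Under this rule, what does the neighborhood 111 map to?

0

At position 1 the neighborhood is 111; the next row has 0 there.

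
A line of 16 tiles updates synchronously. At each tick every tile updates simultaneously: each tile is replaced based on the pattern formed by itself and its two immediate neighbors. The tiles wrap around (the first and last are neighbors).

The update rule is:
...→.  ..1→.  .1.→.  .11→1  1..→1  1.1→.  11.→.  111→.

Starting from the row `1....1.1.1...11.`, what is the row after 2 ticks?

..1........1..1.

.1........1..1..
..1........1..1.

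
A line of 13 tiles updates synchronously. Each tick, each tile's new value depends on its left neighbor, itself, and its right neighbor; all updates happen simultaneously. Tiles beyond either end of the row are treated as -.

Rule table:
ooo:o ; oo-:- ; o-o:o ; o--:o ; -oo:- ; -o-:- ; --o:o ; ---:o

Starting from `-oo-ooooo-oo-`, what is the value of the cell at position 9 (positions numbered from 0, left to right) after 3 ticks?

o--o-ooo-o--o
-oo-o-o-o-oo-
o--o-o-o-o--o
position 9 holds o

o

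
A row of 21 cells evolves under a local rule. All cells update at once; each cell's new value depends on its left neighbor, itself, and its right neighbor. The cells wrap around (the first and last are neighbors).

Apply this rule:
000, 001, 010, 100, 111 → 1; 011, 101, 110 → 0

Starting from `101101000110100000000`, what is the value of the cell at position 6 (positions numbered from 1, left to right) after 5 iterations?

1

iteration 1: 100001111000111111111
iteration 2: 011110110111011111111
iteration 3: 001100000010001111110
iteration 4: 110011111111110111101
iteration 5: 101101111111100011000
position 6 holds 1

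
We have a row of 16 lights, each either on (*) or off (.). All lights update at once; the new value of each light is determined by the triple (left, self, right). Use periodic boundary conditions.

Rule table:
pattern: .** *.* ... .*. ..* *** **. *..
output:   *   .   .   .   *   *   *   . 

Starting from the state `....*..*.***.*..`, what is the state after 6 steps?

step 1: ...*..*..***....
step 2: ..*..*..****....
step 3: .*..*..*****....
step 4: *..*..******....
step 5: ..*..*******...*
step 6: .*..********..*.

.*..********..*.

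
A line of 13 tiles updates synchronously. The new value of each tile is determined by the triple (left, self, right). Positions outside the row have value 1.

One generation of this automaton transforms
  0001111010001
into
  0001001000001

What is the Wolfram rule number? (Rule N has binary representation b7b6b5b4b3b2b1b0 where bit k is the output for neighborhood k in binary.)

72

position 4: 111 → 0  (bit 7 = 0)
position 6: 110 → 1  (bit 6 = 1)
position 7: 101 → 0  (bit 5 = 0)
position 0: 100 → 0  (bit 4 = 0)
position 3: 011 → 1  (bit 3 = 1)
position 8: 010 → 0  (bit 2 = 0)
position 2: 001 → 0  (bit 1 = 0)
position 1: 000 → 0  (bit 0 = 0)
bits b7..b0 = 01001000 = 72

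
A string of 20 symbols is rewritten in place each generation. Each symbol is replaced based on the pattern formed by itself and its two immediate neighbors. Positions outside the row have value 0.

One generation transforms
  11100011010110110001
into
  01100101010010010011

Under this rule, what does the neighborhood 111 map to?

At position 1 the neighborhood is 111; the next row has 1 there.

1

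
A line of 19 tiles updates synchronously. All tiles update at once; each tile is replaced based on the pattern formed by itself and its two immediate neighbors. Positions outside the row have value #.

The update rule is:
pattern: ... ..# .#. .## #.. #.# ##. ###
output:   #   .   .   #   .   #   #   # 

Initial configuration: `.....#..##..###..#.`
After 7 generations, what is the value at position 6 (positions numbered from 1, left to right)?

#

generation 1: .###....##..###...#
generation 2: ####.##.##..###.#.#
generation 3: ##########..####.##
generation 4: ##########..#######
generation 5: ##########..#######  (fixed point — unchanged through generation 7)
position 6 holds #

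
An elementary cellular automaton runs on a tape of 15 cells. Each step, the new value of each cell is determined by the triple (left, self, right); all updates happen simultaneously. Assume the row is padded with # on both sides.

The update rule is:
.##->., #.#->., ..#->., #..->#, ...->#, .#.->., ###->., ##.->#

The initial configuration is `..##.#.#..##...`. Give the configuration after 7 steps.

..##..##...###.

#..#....#..###.
##..###..#...#.
.##...##..##...
..###..##..###.
#...##..##...#.
###..##..###...
..##..##...###.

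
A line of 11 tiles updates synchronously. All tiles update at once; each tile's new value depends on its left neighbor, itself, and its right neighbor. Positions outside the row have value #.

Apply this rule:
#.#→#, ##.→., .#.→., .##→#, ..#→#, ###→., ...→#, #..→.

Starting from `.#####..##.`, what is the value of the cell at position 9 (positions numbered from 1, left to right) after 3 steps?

#

step 1: ##.....##.#
step 2: ...#####.##
step 3: .###....##.
position 9 holds #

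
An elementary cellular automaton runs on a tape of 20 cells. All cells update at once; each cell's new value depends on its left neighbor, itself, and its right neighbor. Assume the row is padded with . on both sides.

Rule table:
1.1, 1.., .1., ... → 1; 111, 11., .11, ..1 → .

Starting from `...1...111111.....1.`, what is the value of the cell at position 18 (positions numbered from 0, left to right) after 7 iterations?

1

11.111.......1111.11
..1...111111.....1..
1.111.......1111.111
11...111111.....1...
..11.......1111.1111
1...111111.....1....
111.......1111.11111
position 18 holds 1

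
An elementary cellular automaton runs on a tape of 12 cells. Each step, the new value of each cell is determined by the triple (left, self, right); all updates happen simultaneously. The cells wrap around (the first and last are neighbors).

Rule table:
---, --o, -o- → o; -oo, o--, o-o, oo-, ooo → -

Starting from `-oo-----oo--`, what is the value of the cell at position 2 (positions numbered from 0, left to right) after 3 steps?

o---oooo---o
--oo-----oo-
oo---oooo---
position 2 holds -

-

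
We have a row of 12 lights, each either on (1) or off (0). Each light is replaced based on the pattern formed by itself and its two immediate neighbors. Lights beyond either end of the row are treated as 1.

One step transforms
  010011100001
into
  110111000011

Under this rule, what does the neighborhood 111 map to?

1

At position 5 the neighborhood is 111; the next row has 1 there.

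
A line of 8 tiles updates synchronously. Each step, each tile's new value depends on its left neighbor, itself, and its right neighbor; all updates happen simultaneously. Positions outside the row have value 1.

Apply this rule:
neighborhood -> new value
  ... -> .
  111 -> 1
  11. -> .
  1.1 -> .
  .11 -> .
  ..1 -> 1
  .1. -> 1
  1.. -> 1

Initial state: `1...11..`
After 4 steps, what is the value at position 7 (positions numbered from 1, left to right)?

step 1: .1.1..11
step 2: .1.111.1
step 3: .1..1...
step 4: .11111.1
position 7 holds .

.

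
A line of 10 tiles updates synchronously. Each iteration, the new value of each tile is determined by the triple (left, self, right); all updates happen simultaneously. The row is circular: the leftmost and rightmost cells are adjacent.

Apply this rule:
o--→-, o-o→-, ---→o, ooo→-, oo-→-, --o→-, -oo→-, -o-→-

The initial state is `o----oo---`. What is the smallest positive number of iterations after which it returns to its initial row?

2

--oo----o-
o----oo---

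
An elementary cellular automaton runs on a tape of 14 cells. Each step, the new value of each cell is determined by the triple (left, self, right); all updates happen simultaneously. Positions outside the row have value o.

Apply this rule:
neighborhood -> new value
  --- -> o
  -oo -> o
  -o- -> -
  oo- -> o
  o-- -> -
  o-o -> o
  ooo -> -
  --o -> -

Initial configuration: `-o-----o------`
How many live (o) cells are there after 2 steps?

o--ooo---oooo-
o--o-o-o-o--oo
count of o: 7

7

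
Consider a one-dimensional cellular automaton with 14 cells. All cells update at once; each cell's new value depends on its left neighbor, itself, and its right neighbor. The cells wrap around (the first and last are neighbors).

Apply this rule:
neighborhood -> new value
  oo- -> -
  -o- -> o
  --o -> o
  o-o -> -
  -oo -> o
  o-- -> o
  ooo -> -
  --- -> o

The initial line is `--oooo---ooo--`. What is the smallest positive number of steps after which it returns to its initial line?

28

ooo---oooo--oo
---oooo---ooo-
oooo---oooo--o
----oooo---ooo
ooooo---oooo--
o----oooo---oo
-ooooo---oooo-
oo----oooo---o
--ooooo---oooo
ooo----oooo---
o--ooooo---ooo
-ooo----oooo--
oo--ooooo---oo
--ooo----oooo-
ooo--ooooo---o
---ooo----oooo
oooo--ooooo---
o---ooo----ooo
-oooo--ooooo--
oo---ooo----oo
--oooo--ooooo-
ooo---ooo----o
---oooo--ooooo
oooo---ooo----
o---oooo--oooo
-oooo---ooo---
oo---oooo--ooo
--oooo---ooo--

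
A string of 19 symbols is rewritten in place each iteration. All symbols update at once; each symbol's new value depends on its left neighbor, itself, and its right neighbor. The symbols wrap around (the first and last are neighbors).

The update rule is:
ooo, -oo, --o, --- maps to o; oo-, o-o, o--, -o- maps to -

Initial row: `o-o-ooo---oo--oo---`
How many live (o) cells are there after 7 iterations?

11

iteration 1: ----oo--ooo--oo--oo
iteration 2: -oooo--ooo--oo--oo-
iteration 3: oooo--ooo--oo--oo--
iteration 4: ooo--ooo--oo--oo--o
iteration 5: oo--ooo--oo--oo--oo
iteration 6: o--ooo--oo--oo--ooo
iteration 7: --ooo--oo--oo--oooo
count of o: 11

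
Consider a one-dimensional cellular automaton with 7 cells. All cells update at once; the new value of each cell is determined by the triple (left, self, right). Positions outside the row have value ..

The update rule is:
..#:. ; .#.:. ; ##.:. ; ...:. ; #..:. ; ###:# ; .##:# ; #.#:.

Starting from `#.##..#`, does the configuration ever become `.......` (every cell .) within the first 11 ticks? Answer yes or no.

yes

tick 1: ..#....
tick 2: .......
all cells are . at tick 2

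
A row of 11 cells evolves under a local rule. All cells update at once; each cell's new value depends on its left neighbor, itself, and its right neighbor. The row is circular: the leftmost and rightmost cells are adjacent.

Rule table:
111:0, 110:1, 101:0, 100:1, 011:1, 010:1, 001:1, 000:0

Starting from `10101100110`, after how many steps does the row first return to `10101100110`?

3

10101111110
10101000010
10101100110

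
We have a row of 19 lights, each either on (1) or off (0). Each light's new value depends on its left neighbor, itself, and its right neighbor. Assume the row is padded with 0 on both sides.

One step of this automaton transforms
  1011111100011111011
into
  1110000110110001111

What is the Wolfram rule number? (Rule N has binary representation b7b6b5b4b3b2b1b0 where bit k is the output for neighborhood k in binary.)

126

position 3: 111 → 0  (bit 7 = 0)
position 7: 110 → 1  (bit 6 = 1)
position 1: 101 → 1  (bit 5 = 1)
position 8: 100 → 1  (bit 4 = 1)
position 2: 011 → 1  (bit 3 = 1)
position 0: 010 → 1  (bit 2 = 1)
position 10: 001 → 1  (bit 1 = 1)
position 9: 000 → 0  (bit 0 = 0)
bits b7..b0 = 01111110 = 126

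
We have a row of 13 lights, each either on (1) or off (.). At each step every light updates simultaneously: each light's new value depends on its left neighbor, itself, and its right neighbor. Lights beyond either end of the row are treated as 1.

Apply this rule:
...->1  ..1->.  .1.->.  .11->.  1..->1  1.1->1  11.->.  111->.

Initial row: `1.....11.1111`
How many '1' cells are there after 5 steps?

4

.1111...1....
1....11..111.
.111...1....1
1...11..111..
.11...1....1.
count of 1: 4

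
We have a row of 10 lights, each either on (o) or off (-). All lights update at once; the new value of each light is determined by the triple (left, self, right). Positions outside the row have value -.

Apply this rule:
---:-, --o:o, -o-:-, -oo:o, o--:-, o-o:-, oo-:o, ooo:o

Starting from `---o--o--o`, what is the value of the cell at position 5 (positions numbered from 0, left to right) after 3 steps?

-

--o--o--o-
-o--o--o--
o--o--o---
position 5 holds -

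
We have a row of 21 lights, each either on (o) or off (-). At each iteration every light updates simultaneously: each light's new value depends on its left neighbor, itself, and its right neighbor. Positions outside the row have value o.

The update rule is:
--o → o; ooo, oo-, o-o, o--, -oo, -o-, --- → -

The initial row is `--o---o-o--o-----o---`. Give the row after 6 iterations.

-----o-----o---o--o--

-o---o----o-----o---o
----o----o-----o---o-
---o----o-----o---o--
--o----o-----o---o--o
-o----o-----o---o--o-
-----o-----o---o--o--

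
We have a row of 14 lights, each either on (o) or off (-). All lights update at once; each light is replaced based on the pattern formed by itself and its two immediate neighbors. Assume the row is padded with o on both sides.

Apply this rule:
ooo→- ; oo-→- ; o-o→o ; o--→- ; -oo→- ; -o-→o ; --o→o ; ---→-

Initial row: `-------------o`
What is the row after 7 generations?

------------o-
-----------ooo
----------o---
---------oo--o
--------o---o-
-------oo--ooo
------o---o---

------o---o---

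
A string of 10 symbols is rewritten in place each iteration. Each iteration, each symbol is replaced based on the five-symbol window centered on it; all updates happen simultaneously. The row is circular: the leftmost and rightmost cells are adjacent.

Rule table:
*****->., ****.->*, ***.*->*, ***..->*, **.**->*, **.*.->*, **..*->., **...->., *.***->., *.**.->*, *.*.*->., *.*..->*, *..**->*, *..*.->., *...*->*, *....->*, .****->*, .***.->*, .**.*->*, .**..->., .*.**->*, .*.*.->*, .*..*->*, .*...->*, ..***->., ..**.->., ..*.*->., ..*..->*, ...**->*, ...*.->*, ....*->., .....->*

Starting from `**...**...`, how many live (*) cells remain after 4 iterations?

...**...**
.**...**..
*...**...*
..**...**.
count of *: 4

4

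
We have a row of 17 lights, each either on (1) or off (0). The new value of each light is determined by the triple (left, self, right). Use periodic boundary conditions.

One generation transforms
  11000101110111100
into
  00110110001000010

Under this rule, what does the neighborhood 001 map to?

0

At position 4 the neighborhood is 001; the next row has 0 there.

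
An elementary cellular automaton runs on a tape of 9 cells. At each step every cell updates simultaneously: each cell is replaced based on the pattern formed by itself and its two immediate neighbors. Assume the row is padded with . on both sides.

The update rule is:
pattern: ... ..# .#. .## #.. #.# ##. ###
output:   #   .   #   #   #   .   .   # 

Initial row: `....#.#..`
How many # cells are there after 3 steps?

###.#.###
##..#.##.
#.#.#.#.#
count of #: 5

5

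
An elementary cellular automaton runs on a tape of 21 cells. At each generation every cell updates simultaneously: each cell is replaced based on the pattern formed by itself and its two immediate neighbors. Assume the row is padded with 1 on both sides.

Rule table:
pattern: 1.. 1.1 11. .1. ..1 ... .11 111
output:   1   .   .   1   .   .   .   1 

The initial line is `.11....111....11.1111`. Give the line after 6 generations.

...1....1.1.......111
1..11...1.11.......11
.1...1..1...1.......1
.11..11.11..11.......
...1......1...1......
1..11.....11..11.....

1..11.....11..11.....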